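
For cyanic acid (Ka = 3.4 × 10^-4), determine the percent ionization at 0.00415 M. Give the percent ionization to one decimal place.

HOCN ⇌ OCN- + H+; let x = [H+] at equilibrium.
Solve x² + 0.00034x − 1.41e-06 = 0 → x = 1.03 × 10^-3 M
% ionization = x/C₀ × 100% = 1.03 × 10^-3/0.00415 × 100% = 24.8%

24.8%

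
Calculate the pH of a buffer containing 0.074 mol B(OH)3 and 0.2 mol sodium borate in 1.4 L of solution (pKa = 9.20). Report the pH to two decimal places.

pH = pKa + log([A⁻]/[HA]) = 9.20 + log(0.2/0.074)
pH = 9.20 + (+0.432) = 9.63

pH = 9.63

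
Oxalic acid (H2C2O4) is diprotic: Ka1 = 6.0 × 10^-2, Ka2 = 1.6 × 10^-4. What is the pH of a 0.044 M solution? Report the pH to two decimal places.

pH = 1.53

Ka1 ≫ Ka2, so treat the first dissociation as the only significant source of H+.
Ka1 = x²/(0.044 − x) = 6.0 × 10^-2
Solving the quadratic: x = (−Ka1 + √(Ka1² + 4·Ka1·C₀))/2 = 2.95 × 10^-2 M
pH = −log(2.95 × 10^-2) = 1.53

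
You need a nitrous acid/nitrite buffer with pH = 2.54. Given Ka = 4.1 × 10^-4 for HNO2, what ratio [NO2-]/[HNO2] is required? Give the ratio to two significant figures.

pKa = -log(4.1 × 10^-4) = 3.387
pH = pKa + log(r) ⇒ log(r) = 2.54 − 3.387 = -0.847
r = [NO2-]/[HNO2] = 10^(-0.847) = 0.142

ratio = 0.14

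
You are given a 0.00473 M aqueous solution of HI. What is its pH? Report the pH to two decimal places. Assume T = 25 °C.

HI is a strong acid and dissociates completely, so [H+] = 0.00473 M.
pH = -log(0.00473) = 2.33

pH = 2.33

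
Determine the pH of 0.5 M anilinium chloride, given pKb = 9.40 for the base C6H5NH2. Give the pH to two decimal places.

C6H5NH3+ is the conjugate acid of the weak base C6H5NH2.
Kb = 10^(−9.40) = 3.98 × 10^-10
Ka = Kw/Kb = 1.0×10^-14 / 3.98 × 10^-10 = 2.51 × 10^-5
From the ICE table, Ka = x²/(0.5 − x) = 2.51 × 10^-5.
Assume x ≪ 0.5: x ≈ √(2.51 × 10^-5 × 0.5) = 3.54 × 10^-3 M
(x/C₀ = 0.71% < 5%, so the approximation holds.)
pH = −log[H+] = −log(3.54 × 10^-3) = 2.45

pH = 2.45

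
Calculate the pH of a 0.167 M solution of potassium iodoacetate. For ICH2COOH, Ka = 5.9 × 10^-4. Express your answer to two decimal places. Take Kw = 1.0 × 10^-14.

pH = 8.23

ICH2COO- is the conjugate base of the weak acid ICH2COOH.
Kb = Kw/Ka = 1.0×10^-14 / 5.9 × 10^-4 = 1.69 × 10^-11
Kb = [OH-]²/(0.167 − [OH-]) = 1.69 × 10^-11
Assume [OH-] ≪ 0.167: [OH-] ≈ √(1.69 × 10^-11 × 0.167) = 1.68 × 10^-6 M
([OH-]/C₀ = 0.001% < 5%, so the approximation holds.)
pOH = −log(1.68 × 10^-6) = 5.77; pH = 14.00 − 5.77 = 8.23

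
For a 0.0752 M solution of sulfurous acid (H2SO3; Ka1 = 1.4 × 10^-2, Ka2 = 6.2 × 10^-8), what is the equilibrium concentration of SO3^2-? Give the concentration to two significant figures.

6.2 × 10^-8 M

First ionization gives [H+] ≈ [HSO3-] = 2.62 × 10^-2 M.
Second step: Ka2 = [H+][SO3^2-]/[HSO3-] ≈ [SO3^2-] (since [H+] ≈ [HSO3-]).
So [SO3^2-] ≈ Ka2.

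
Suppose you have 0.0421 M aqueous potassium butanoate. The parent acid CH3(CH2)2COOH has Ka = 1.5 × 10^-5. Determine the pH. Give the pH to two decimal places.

pH = 8.72

CH3(CH2)2COO- is the conjugate base of the weak acid CH3(CH2)2COOH.
Kb = Kw/Ka = 1.0×10^-14 / 1.5 × 10^-5 = 6.67 × 10^-10
From the ICE table, Kb = x²/(0.0421 − x) = 6.67 × 10^-10.
Since Kb ≪ C₀, x ≈ √(Kb·C₀) = 5.30 × 10^-6 M.
Check: 0.013% ionized — well under 5%, approximation valid.
pOH = −log(5.30 × 10^-6) = 5.28; pH = 14.00 − 5.28 = 8.72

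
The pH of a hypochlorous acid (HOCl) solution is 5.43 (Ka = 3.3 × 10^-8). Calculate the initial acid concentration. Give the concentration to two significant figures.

[H+] = 10^(-5.43) = 3.72 × 10^-6 M = x
Ka = x²/(C₀ − x) ⇒ C₀ = x + x²/Ka
C₀ = 3.72 × 10^-6 + (3.72 × 10^-6)²/(3.3 × 10^-8) = 4.23 × 10^-4 M

C₀ = 4.2 × 10^-4 M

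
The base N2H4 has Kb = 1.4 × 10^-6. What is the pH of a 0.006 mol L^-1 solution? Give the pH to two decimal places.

N2H4 + H2O ⇌ N2H5+ + OH-
Let x = [OH-] at equilibrium. Kb = x²/(0.006 − x).
Neglecting x in the denominator: x = √(1.4 × 10^-6 × 0.006) = 9.17 × 10^-5 M
(x/C₀ = 1.5% < 5%, so the approximation holds.)
pOH = 4.04, so pH = 14.00 − pOH = 9.96

pH = 9.96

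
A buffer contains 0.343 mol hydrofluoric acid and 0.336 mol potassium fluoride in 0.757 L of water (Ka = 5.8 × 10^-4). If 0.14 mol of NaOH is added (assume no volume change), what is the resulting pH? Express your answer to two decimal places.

OH- converts HF to F-: HF → 0.203 mol, F- → 0.476 mol.
pKa = −log(5.8 × 10^-4) = 3.237
Henderson–Hasselbalch with mole ratio 0.476/0.203: pH = 3.237 + (+0.370)

pH = 3.61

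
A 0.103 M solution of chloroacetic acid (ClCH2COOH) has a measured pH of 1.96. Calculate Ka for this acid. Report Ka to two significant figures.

Ka = 1.3 × 10^-3

[H+] = 10^(-1.96) = 1.10 × 10^-2 M
At equilibrium [HA] = 0.103 − 1.10 × 10^-2 = 9.20 × 10^-2 M
Ka = [H+][A-]/[HA] = (1.10 × 10^-2)² / 9.20 × 10^-2 = 1.3 × 10^-3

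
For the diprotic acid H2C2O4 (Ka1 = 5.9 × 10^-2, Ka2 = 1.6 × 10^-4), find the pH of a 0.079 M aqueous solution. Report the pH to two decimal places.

Since Ka1 ≫ Ka2, the first ionization dominates [H+].
Ka1 = x²/(0.079 − x) = 5.9 × 10^-2
Solving the quadratic: x = (−Ka1 + √(Ka1² + 4·Ka1·C₀))/2 = 4.49 × 10^-2 M
pH = −log(4.49 × 10^-2) = 1.35

pH = 1.35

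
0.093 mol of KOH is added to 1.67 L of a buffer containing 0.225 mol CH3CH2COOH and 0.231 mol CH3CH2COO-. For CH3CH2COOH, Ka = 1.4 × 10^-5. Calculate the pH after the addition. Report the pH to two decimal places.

OH- converts CH3CH2COOH to CH3CH2COO-: CH3CH2COOH → 0.132 mol, CH3CH2COO- → 0.324 mol.
pKa = −log(1.4 × 10^-5) = 4.854
Henderson–Hasselbalch with mole ratio 0.324/0.132: pH = 4.854 + (+0.390)

pH = 5.24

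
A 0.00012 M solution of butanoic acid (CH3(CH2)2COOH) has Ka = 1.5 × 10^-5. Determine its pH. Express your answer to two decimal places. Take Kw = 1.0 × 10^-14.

pH = 4.45

CH3(CH2)2COOH ⇌ CH3(CH2)2COO- + H+
Ka = [H+]²/(0.00012 − [H+]) = 1.5 × 10^-5
The 5% rule fails; solving [H+]² + Ka·[H+] − Ka·C₀ = 0 exactly:
[H+] = [−1.5e-05 + √(1.5e-05² + 7.2e-09)]/2 = 3.56 × 10^-5 M
pH = −log(3.56 × 10^-5) = 4.45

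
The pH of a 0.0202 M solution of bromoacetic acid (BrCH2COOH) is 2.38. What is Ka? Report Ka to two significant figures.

Ka = 1.1 × 10^-3

[H+] = 10^(-2.38) = 4.17 × 10^-3 M
At equilibrium [HA] = 0.0202 − 4.17 × 10^-3 = 1.60 × 10^-2 M
Ka = [H+][A-]/[HA] = (4.17 × 10^-3)² / 1.60 × 10^-2 = 1.1 × 10^-3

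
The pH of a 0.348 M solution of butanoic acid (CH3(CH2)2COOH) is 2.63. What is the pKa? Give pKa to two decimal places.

[H+] = 10^(-2.63) = 2.34 × 10^-3 M
At equilibrium [HA] = 0.348 − 2.34 × 10^-3 = 3.46 × 10^-1 M
Ka = [H+][A-]/[HA] = (2.34 × 10^-3)² / 3.46 × 10^-1 = 1.58 × 10^-5
pKa = -log(1.58 × 10^-5) = 4.80

pKa = 4.80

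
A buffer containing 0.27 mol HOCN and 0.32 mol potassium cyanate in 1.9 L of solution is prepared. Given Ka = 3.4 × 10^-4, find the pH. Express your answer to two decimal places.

pH = 3.54

pKa = −log(3.4 × 10^-4) = 3.469
Using pH = pKa + log([base]/[acid]) with [base]/[acid] = 0.32/0.27:
pH = 3.469 + (+0.074) = 3.54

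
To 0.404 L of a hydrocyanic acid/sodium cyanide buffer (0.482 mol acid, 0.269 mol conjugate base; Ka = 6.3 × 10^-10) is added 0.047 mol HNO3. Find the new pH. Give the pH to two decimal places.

pH = 8.82

Added H+ converts CN- to HCN: HCN → 0.529 mol, CN- → 0.222 mol.
pKa = −log(6.3 × 10^-10) = 9.201
pH = pKa + log(n_CN-/n_HCN) = 9.201 + log(0.222/0.529) = 9.201 + (-0.377)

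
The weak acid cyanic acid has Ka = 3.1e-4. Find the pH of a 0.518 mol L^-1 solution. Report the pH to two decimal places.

HOCN ⇌ OCN- + H+
From the ICE table, Ka = [H+]²/(0.518 − [H+]) = 3.1 × 10^-4.
Since Ka ≪ C₀, [H+] ≈ √(Ka·C₀) = 1.27 × 10^-2 M.
Check: 2.4% ionized — well under 5%, approximation valid.
pH = −log[H+] = −log(1.27 × 10^-2) = 1.90

pH = 1.90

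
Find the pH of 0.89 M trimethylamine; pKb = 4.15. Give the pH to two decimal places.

(CH3)3N + H2O ⇌ (CH3)3NH+ + OH-
Kb = 10^(−4.15) = 7.08 × 10^-5
From the ICE table, Kb = x²/(0.89 − x) = 7.08 × 10^-5.
Assume x ≪ 0.89: x ≈ √(7.08 × 10^-5 × 0.89) = 7.94 × 10^-3 M
Check: 0.89% ionized — well under 5%, approximation valid.
pOH = −log(7.94 × 10^-3) = 2.10; pH = 14.00 − 2.10 = 11.90

pH = 11.90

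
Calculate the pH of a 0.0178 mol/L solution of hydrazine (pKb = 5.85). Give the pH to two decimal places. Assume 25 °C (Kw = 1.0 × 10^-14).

N2H4 + H2O ⇌ N2H5+ + OH-
Kb = 10^(−5.85) = 1.41 × 10^-6
From the ICE table, Kb = [OH-]²/(0.0178 − [OH-]) = 1.41 × 10^-6.
Since Kb ≪ C₀, [OH-] ≈ √(Kb·C₀) = 1.58 × 10^-4 M.
pOH = 3.80, so pH = 14.00 − pOH = 10.20

pH = 10.20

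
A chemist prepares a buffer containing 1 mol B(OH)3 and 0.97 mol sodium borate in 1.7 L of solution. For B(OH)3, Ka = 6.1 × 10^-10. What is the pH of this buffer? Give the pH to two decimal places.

pH = 9.20

pKa = −log(6.1 × 10^-10) = 9.215
Using pH = pKa + log([base]/[acid]) with [base]/[acid] = 0.97/1:
pH = 9.215 + (-0.013) = 9.20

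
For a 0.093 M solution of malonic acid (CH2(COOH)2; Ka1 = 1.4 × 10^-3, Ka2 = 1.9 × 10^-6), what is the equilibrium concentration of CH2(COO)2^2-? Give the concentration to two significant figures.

First ionization gives [H+] ≈ [CH2(COOH)COO-] = 1.07 × 10^-2 M.
Second step: Ka2 = [H+][CH2(COO)2^2-]/[CH2(COOH)COO-] ≈ [CH2(COO)2^2-] (since [H+] ≈ [CH2(COOH)COO-]).
So [CH2(COO)2^2-] ≈ Ka2.

1.9 × 10^-6 M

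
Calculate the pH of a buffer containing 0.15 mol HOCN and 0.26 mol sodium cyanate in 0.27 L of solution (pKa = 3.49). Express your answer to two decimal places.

pH = 3.73

Using pH = pKa + log([base]/[acid]) with [base]/[acid] = 0.26/0.15:
pH = 3.49 + (+0.239) = 3.73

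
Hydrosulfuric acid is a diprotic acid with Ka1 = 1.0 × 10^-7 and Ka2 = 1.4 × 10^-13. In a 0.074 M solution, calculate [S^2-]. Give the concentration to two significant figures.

First ionization gives [H+] ≈ [HS-] = 8.60 × 10^-5 M.
Second step: Ka2 = [H+][S^2-]/[HS-] ≈ [S^2-] (since [H+] ≈ [HS-]).
So [S^2-] ≈ Ka2.

1.4 × 10^-13 M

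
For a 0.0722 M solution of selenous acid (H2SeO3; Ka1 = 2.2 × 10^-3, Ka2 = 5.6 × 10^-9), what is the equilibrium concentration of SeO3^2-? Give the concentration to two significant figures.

First ionization gives [H+] ≈ [HSeO3-] = 1.16 × 10^-2 M.
Second step: Ka2 = [H+][SeO3^2-]/[HSeO3-] ≈ [SeO3^2-] (since [H+] ≈ [HSeO3-]).
So [SeO3^2-] ≈ Ka2.

5.6 × 10^-9 M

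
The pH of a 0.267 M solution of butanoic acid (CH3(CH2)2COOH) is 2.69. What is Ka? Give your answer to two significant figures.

[H+] = 10^(-2.69) = 2.04 × 10^-3 M
At equilibrium [HA] = 0.267 − 2.04 × 10^-3 = 2.65 × 10^-1 M
Ka = [H+][A-]/[HA] = (2.04 × 10^-3)² / 2.65 × 10^-1 = 1.6 × 10^-5

Ka = 1.6 × 10^-5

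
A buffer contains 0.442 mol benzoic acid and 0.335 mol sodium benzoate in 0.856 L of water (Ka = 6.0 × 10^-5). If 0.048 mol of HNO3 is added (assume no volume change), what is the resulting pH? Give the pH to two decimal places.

pH = 3.99

Added H+ converts C6H5COO- to C6H5COOH: C6H5COOH → 0.49 mol, C6H5COO- → 0.287 mol.
pKa = −log(6.0 × 10^-5) = 4.222
Henderson–Hasselbalch with mole ratio 0.287/0.49: pH = 4.222 + (-0.232)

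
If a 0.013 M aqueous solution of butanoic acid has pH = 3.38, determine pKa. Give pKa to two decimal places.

[H+] = 10^(-3.38) = 4.17 × 10^-4 M
At equilibrium [HA] = 0.013 − 4.17 × 10^-4 = 1.26 × 10^-2 M
Ka = [H+][A-]/[HA] = (4.17 × 10^-4)² / 1.26 × 10^-2 = 1.38 × 10^-5
pKa = -log(1.38 × 10^-5) = 4.86

pKa = 4.86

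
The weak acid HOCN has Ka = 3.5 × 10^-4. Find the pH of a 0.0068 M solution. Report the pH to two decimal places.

HOCN ⇌ OCN- + H+
Ka = [H+]²/(0.0068 − [H+]) = 3.5 × 10^-4
[H+] is not negligible relative to C₀; solve [H+]² + 0.00035·[H+] − 2.38e-06 = 0.
[H+] = [−0.00035 + √(0.00035² + 9.52e-06)]/2 = 1.38 × 10^-3 M
pH = −log[H+] = −log(1.38 × 10^-3) = 2.86

pH = 2.86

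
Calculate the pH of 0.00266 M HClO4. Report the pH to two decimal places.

HClO4 is a strong acid and dissociates completely, so [H+] = 0.00266 M.
pH = -log(0.00266) = 2.58

pH = 2.58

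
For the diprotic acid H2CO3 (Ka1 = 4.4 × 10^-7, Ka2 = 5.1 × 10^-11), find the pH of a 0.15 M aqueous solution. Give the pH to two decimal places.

pH = 3.59

Since Ka1 ≫ Ka2, the first ionization dominates [H+].
Ka1 = x²/(0.15 − x) = 4.4 × 10^-7
x ≈ √(4.4 × 10^-7 × 0.15) = 2.57 × 10^-4 M
pH = −log(2.57 × 10^-4) = 3.59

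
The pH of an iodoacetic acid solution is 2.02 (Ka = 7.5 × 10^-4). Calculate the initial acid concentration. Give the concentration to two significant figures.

[H+] = 10^(-2.02) = 9.55 × 10^-3 M = x
Ka = x²/(C₀ − x) ⇒ C₀ = x + x²/Ka
C₀ = 9.55 × 10^-3 + (9.55 × 10^-3)²/(7.5 × 10^-4) = 1.31 × 10^-1 M

C₀ = 1.3 × 10^-1 M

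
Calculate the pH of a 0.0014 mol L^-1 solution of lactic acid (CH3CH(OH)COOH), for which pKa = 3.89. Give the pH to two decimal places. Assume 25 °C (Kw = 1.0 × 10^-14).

CH3CH(OH)COOH ⇌ CH3CH(OH)COO- + H+
Ka = 10^(−3.89) = 1.29 × 10^-4
From the ICE table, Ka = [H+]²/(0.0014 − [H+]) = 1.29 × 10^-4.
Here C₀/Ka ≈ 10.9, so the small-[H+] approximation fails. Use the quadratic:
[H+] = (−Ka + √(Ka² + 4·Ka·C₀))/2 = 3.65 × 10^-4 M
pH = −log[H+] = −log(3.65 × 10^-4) = 3.44

pH = 3.44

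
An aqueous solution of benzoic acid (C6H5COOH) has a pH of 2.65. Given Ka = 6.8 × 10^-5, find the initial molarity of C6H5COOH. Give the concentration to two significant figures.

C₀ = 7.6 × 10^-2 M

[H+] = 10^(-2.65) = 2.24 × 10^-3 M = x
Ka = x²/(C₀ − x) ⇒ C₀ = x + x²/Ka
C₀ = 2.24 × 10^-3 + (2.24 × 10^-3)²/(6.8 × 10^-5) = 7.60 × 10^-2 M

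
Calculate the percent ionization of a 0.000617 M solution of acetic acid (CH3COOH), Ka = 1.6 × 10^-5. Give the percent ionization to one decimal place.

CH3COOH ⇌ CH3COO- + H+; let x = [H+] at equilibrium.
Ka = x²/(C₀ − x); solving the quadratic gives x = 9.17 × 10^-5 M.
% ionization = x/C₀ × 100% = 9.17 × 10^-5/0.000617 × 100% = 14.9%

14.9%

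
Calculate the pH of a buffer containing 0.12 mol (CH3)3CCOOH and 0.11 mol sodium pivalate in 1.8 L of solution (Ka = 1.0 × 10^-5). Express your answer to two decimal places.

pKa = −log(1.0 × 10^-5) = 5.000
pH = pKa + log([A⁻]/[HA]) = 5.000 + log(0.11/0.12)
pH = 5.000 + (-0.038) = 4.96

pH = 4.96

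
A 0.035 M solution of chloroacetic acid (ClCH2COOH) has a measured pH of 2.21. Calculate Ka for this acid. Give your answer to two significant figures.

[H+] = 10^(-2.21) = 6.17 × 10^-3 M
At equilibrium [HA] = 0.035 − 6.17 × 10^-3 = 2.88 × 10^-2 M
Ka = [H+][A-]/[HA] = (6.17 × 10^-3)² / 2.88 × 10^-2 = 1.3 × 10^-3

Ka = 1.3 × 10^-3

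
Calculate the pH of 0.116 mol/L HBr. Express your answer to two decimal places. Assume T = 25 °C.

pH = 0.94

HBr is a strong acid and dissociates completely, so [H+] = 0.116 M.
pH = -log(0.116) = 0.94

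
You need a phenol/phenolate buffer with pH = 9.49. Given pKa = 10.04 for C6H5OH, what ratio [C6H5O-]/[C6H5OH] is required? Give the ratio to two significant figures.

pH = pKa + log(r) ⇒ log(r) = 9.49 − 10.04 = -0.55
r = [C6H5O-]/[C6H5OH] = 10^(-0.55) = 0.282

ratio = 0.28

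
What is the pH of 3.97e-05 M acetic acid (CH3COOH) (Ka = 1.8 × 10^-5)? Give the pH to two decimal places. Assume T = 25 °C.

pH = 4.72

CH3COOH ⇌ CH3COO- + H+
Ka = [H+]²/(3.97e-05 − [H+]) = 1.8 × 10^-5
Here C₀/Ka ≈ 2.21, so the small-[H+] approximation fails. Use the quadratic:
[H+] = [−1.8e-05 + √(1.8e-05² + 2.86e-09)]/2 = 1.92 × 10^-5 M
pH = −log(1.92 × 10^-5) = 4.72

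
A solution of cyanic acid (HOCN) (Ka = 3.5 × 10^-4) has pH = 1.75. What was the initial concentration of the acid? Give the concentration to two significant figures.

C₀ = 9.2 × 10^-1 M

[H+] = 10^(-1.75) = 1.78 × 10^-2 M = x
Ka = x²/(C₀ − x) ⇒ C₀ = x + x²/Ka
C₀ = 1.78 × 10^-2 + (1.78 × 10^-2)²/(3.5 × 10^-4) = 9.23 × 10^-1 M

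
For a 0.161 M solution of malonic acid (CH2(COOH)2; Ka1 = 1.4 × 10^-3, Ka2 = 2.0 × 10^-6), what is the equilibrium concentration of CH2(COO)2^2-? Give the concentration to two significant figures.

First ionization gives [H+] ≈ [CH2(COOH)COO-] = 1.43 × 10^-2 M.
Second step: Ka2 = [H+][CH2(COO)2^2-]/[CH2(COOH)COO-] ≈ [CH2(COO)2^2-] (since [H+] ≈ [CH2(COOH)COO-]).
So [CH2(COO)2^2-] ≈ Ka2.

2.0 × 10^-6 M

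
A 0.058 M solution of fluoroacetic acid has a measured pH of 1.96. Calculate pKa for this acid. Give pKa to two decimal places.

pKa = 2.59

[H+] = 10^(-1.96) = 1.10 × 10^-2 M
At equilibrium [HA] = 0.058 − 1.10 × 10^-2 = 4.70 × 10^-2 M
Ka = [H+][A-]/[HA] = (1.10 × 10^-2)² / 4.70 × 10^-2 = 2.57 × 10^-3
pKa = -log(2.57 × 10^-3) = 2.59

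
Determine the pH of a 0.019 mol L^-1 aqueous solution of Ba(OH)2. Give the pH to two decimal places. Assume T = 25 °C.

pH = 12.58

Ba(OH)2 is a strong base (each formula unit releases 2 OH-); [OH-] = 0.038 M.
pOH = -log(0.038) = 1.42
pH = 14.00 - 1.42 = 12.58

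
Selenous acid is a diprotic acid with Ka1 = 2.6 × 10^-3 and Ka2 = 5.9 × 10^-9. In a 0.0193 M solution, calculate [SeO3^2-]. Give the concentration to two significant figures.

First ionization gives [H+] ≈ [HSeO3-] = 5.90 × 10^-3 M.
Second step: Ka2 = [H+][SeO3^2-]/[HSeO3-] ≈ [SeO3^2-] (since [H+] ≈ [HSeO3-]).
So [SeO3^2-] ≈ Ka2.

5.9 × 10^-9 M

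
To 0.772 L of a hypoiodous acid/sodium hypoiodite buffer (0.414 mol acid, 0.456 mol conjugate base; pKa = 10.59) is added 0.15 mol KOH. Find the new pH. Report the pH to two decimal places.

After neutralization: n(HOI) = 0.264 mol, n(OI-) = 0.606 mol.
Henderson–Hasselbalch with mole ratio 0.606/0.264: pH = 10.59 + (+0.361)

pH = 10.95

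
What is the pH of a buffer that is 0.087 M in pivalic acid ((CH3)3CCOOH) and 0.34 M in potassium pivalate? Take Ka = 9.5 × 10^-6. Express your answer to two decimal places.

pH = 5.61

pKa = −log(9.5 × 10^-6) = 5.022
Using pH = pKa + log([base]/[acid]) with [base]/[acid] = 0.34/0.087:
pH = 5.022 + (+0.592) = 5.61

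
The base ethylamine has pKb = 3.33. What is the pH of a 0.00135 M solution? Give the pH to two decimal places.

C2H5NH2 + H2O ⇌ C2H5NH3+ + OH-
Kb = 10^(−3.33) = 4.68 × 10^-4
From the ICE table, Kb = [OH-]²/(0.00135 − [OH-]) = 4.68 × 10^-4.
The 5% rule fails; solving [OH-]² + Kb·[OH-] − Kb·C₀ = 0 exactly:
[OH-] = [−0.000468 + √(0.000468² + 2.53e-06)]/2 = 5.95 × 10^-4 M
pOH = −log(5.95 × 10^-4) = 3.23; pH = 14.00 − 3.23 = 10.77

pH = 10.77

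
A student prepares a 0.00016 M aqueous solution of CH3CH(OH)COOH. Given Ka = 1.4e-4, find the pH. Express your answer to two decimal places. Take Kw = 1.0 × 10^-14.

CH3CH(OH)COOH ⇌ CH3CH(OH)COO- + H+
Let x = [H+] at equilibrium. Ka = x²/(0.00016 − x).
Here C₀/Ka ≈ 1.14, so the small-x approximation fails. Use the quadratic:
x = [−0.00014 + √(0.00014² + 8.96e-08)]/2 = 9.52 × 10^-5 M
pH = −log[H+] = −log(9.52 × 10^-5) = 4.02

pH = 4.02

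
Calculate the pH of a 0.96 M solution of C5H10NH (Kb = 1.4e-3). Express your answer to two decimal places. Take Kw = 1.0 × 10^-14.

C5H10NH + H2O ⇌ C5H10NH2+ + OH-
Let x = [OH-] at equilibrium. Kb = x²/(0.96 − x).
Assume x ≪ 0.96: x ≈ √(1.4 × 10^-3 × 0.96) = 3.67 × 10^-2 M
pOH = 1.44, so pH = 14.00 − pOH = 12.56

pH = 12.56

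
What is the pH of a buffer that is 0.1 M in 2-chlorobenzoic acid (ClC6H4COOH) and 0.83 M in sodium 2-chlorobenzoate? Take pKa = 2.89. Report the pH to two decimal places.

pH = 3.81

Henderson–Hasselbalch: pH = pKa + log([ClC6H4COO-]/[ClC6H4COOH]) = 2.89 + log(0.83/0.1)
pH = 2.89 + (+0.919) = 3.81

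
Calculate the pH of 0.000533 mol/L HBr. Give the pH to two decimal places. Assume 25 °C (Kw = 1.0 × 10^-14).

HBr is a strong acid and dissociates completely, so [H+] = 0.000533 M.
pH = -log(0.000533) = 3.27

pH = 3.27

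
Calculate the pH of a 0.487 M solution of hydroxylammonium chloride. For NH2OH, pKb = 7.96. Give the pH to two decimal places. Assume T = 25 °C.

NH3OH+ is the conjugate acid of the weak base NH2OH.
Kb = 10^(−7.96) = 1.10 × 10^-8
Ka = Kw/Kb = 1.0×10^-14 / 1.10 × 10^-8 = 9.09 × 10^-7
From the ICE table, Ka = x²/(0.487 − x) = 9.09 × 10^-7.
Since Ka ≪ C₀, x ≈ √(Ka·C₀) = 6.65 × 10^-4 M.
pH = −log(6.65 × 10^-4) = 3.18

pH = 3.18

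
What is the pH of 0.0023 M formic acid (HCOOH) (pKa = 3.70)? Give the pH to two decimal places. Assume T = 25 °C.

HCOOH ⇌ HCOO- + H+
Ka = 10^(−3.70) = 2.00 × 10^-4
From the ICE table, Ka = [H+]²/(0.0023 − [H+]) = 2.00 × 10^-4.
Here C₀/Ka ≈ 11.5, so the small-[H+] approximation fails. Use the quadratic:
[H+] = (−Ka + √(Ka² + 4·Ka·C₀))/2 = 5.86 × 10^-4 M
pH = −log[H+] = −log(5.86 × 10^-4) = 3.23

pH = 3.23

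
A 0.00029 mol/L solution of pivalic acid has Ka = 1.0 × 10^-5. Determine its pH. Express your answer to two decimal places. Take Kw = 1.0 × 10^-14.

(CH3)3CCOOH ⇌ (CH3)3CCOO- + H+
From the ICE table, Ka = [H+]²/(0.00029 − [H+]) = 1.0 × 10^-5.
The 5% rule fails; solving [H+]² + Ka·[H+] − Ka·C₀ = 0 exactly:
[H+] = (−Ka + √(Ka² + 4·Ka·C₀))/2 = 4.91 × 10^-5 M
pH = −log[H+] = −log(4.91 × 10^-5) = 4.31

pH = 4.31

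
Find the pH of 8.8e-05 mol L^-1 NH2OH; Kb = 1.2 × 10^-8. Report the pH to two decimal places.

pH = 8.01

NH2OH + H2O ⇌ NH3OH+ + OH-
Let x = [OH-] at equilibrium. Kb = x²/(8.8e-05 − x).
Since Kb ≪ C₀, x ≈ √(Kb·C₀) = 1.03 × 10^-6 M.
(x/C₀ = 1.2% < 5%, so the approximation holds.)
pOH = −log(1.03 × 10^-6) = 5.99; pH = 14.00 − 5.99 = 8.01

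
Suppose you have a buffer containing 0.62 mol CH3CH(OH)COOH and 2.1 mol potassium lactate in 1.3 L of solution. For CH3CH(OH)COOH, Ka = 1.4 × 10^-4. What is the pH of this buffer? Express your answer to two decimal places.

pKa = −log(1.4 × 10^-4) = 3.854
Using pH = pKa + log([base]/[acid]) with [base]/[acid] = 2.1/0.62:
pH = 3.854 + (+0.530) = 4.38

pH = 4.38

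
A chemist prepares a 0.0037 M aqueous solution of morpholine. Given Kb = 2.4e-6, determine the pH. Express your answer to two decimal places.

C4H8ONH + H2O ⇌ C4H8ONH2+ + OH-
From the ICE table, Kb = [OH-]²/(0.0037 − [OH-]) = 2.4 × 10^-6.
Assume [OH-] ≪ 0.0037: [OH-] ≈ √(2.4 × 10^-6 × 0.0037) = 9.42 × 10^-5 M
([OH-]/C₀ = 2.5% < 5%, so the approximation holds.)
pOH = 4.03, so pH = 14.00 − pOH = 9.97

pH = 9.97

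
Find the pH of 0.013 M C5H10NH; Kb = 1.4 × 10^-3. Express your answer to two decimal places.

pH = 11.56

C5H10NH + H2O ⇌ C5H10NH2+ + OH-
From the ICE table, Kb = [OH-]²/(0.013 − [OH-]) = 1.4 × 10^-3.
[OH-] is not negligible relative to C₀; solve [OH-]² + 0.0014·[OH-] − 1.82e-05 = 0.
[OH-] = [−0.0014 + √(0.0014² + 7.28e-05)]/2 = 3.62 × 10^-3 M
pOH = −log(3.62 × 10^-3) = 2.44; pH = 14.00 − 2.44 = 11.56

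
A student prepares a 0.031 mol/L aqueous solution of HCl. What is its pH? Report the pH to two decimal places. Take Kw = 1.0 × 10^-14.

HCl is a strong acid and dissociates completely, so [H+] = 0.031 M.
pH = -log(0.031) = 1.51

pH = 1.51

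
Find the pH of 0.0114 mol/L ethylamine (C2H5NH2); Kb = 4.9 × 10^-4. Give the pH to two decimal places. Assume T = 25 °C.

pH = 11.33

C2H5NH2 + H2O ⇌ C2H5NH3+ + OH-
From the ICE table, Kb = x²/(0.0114 − x) = 4.9 × 10^-4.
The 5% rule fails; solving x² + Kb·x − Kb·C₀ = 0 exactly:
x = (−Kb + √(Kb² + 4·Kb·C₀))/2 = 2.13 × 10^-3 M
pOH = 2.67, so pH = 14.00 − pOH = 11.33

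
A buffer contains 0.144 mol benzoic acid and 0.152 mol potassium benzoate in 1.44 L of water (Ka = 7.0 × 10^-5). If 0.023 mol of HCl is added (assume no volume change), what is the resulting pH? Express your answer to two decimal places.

pH = 4.04

After neutralization: n(C6H5COOH) = 0.167 mol, n(C6H5COO-) = 0.129 mol.
pKa = −log(7.0 × 10^-5) = 4.155
pH = pKa + log([A⁻]/[HA]) = 4.155 + log(0.129/0.167) = 4.155 -0.112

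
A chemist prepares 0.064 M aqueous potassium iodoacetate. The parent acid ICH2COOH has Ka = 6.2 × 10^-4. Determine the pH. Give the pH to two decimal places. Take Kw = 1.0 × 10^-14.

pH = 8.01

ICH2COO- is the conjugate base of the weak acid ICH2COOH.
Kb = Kw/Ka = 1.0×10^-14 / 6.2 × 10^-4 = 1.61 × 10^-11
From the ICE table, Kb = [OH-]²/(0.064 − [OH-]) = 1.61 × 10^-11.
Since Kb ≪ C₀, [OH-] ≈ √(Kb·C₀) = 1.02 × 10^-6 M.
Check: 0.0016% ionized — well under 5%, approximation valid.
pOH = −log(1.02 × 10^-6) = 5.99; pH = 14.00 − 5.99 = 8.01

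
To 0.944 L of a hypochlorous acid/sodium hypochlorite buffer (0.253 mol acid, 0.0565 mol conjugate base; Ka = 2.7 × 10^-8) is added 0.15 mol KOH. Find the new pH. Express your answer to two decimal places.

After neutralization: n(HOCl) = 0.103 mol, n(OCl-) = 0.206 mol.
pKa = −log(2.7 × 10^-8) = 7.569
pH = pKa + log([A⁻]/[HA]) = 7.569 + log(0.206/0.103) = 7.569 +0.301

pH = 7.87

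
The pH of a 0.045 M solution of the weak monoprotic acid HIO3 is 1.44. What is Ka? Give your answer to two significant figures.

Ka = 1.5 × 10^-1

[H+] = 10^(-1.44) = 3.63 × 10^-2 M
At equilibrium [HA] = 0.045 − 3.63 × 10^-2 = 8.70 × 10^-3 M
Ka = [H+][A-]/[HA] = (3.63 × 10^-2)² / 8.70 × 10^-3 = 1.5 × 10^-1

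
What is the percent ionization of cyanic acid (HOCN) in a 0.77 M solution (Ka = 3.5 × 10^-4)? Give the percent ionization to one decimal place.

2.1%

HOCN ⇌ OCN- + H+; let x = [H+] at equilibrium.
x ≈ √(Ka·C₀) = √(3.5 × 10^-4 × 0.77) = 1.64 × 10^-2 M
Fraction ionized = 1.64 × 10^-2 / 0.77 = 0.0213 → 2.1%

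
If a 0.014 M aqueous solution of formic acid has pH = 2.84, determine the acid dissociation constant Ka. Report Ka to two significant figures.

Ka = 1.7 × 10^-4

[H+] = 10^(-2.84) = 1.45 × 10^-3 M
At equilibrium [HA] = 0.014 − 1.45 × 10^-3 = 1.26 × 10^-2 M
Ka = [H+][A-]/[HA] = (1.45 × 10^-3)² / 1.26 × 10^-2 = 1.7 × 10^-4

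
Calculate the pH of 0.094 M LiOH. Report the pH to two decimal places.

pH = 12.97

LiOH is a strong base; [OH-] = 0.094 M.
pOH = -log(0.094) = 1.03
pH = 14.00 - 1.03 = 12.97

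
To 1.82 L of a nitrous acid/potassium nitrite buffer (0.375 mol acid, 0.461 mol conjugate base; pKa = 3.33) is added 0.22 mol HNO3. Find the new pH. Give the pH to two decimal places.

Added H+ converts NO2- to HNO2: HNO2 → 0.595 mol, NO2- → 0.241 mol.
pH = pKa + log(n_NO2-/n_HNO2) = 3.33 + log(0.241/0.595) = 3.33 + (-0.392)

pH = 2.94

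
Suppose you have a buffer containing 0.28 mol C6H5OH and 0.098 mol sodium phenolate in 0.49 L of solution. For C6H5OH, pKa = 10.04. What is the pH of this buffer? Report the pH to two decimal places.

Using pH = pKa + log([base]/[acid]) with [base]/[acid] = 0.098/0.28:
pH = 10.04 + (-0.456) = 9.58

pH = 9.58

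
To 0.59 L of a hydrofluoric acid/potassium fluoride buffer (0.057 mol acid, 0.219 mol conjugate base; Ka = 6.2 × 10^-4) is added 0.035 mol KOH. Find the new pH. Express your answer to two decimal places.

After neutralization: n(HF) = 0.022 mol, n(F-) = 0.254 mol.
pKa = −log(6.2 × 10^-4) = 3.208
pH = pKa + log([A⁻]/[HA]) = 3.208 + log(0.254/0.022) = 3.208 +1.062

pH = 4.27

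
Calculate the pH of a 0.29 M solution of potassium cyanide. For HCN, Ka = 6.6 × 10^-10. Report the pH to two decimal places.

pH = 11.32

CN- is the conjugate base of the weak acid HCN.
Kb = Kw/Ka = 1.0×10^-14 / 6.6 × 10^-10 = 1.52 × 10^-5
Kb = x²/(0.29 − x) = 1.52 × 10^-5
Assume x ≪ 0.29: x ≈ √(1.52 × 10^-5 × 0.29) = 2.10 × 10^-3 M
Check: 0.72% ionized — well under 5%, approximation valid.
pOH = −log(2.10 × 10^-3) = 2.68; pH = 14.00 − 2.68 = 11.32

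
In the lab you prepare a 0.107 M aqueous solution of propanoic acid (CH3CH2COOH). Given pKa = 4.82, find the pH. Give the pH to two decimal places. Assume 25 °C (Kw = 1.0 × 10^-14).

pH = 2.90

CH3CH2COOH ⇌ CH3CH2COO- + H+
Ka = 10^(−4.82) = 1.51 × 10^-5
Let x = [H+] at equilibrium. Ka = x²/(0.107 − x).
Since Ka ≪ C₀, x ≈ √(Ka·C₀) = 1.27 × 10^-3 M.
Check: 1.2% ionized — well under 5%, approximation valid.
pH = −log[H+] = −log(1.27 × 10^-3) = 2.90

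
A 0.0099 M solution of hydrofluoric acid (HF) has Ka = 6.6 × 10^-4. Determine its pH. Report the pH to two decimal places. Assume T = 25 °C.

HF ⇌ F- + H+
Ka = [H+]²/(0.0099 − [H+]) = 6.6 × 10^-4
Here C₀/Ka ≈ 15, so the small-[H+] approximation fails. Use the quadratic:
[H+] = (−Ka + √(Ka² + 4·Ka·C₀))/2 = 2.25 × 10^-3 M
pH = −log(2.25 × 10^-3) = 2.65

pH = 2.65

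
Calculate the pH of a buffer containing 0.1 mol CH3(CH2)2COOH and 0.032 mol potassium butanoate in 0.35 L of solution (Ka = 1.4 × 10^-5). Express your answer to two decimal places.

pH = 4.36

pKa = −log(1.4 × 10^-5) = 4.854
Henderson–Hasselbalch: pH = pKa + log([CH3(CH2)2COO-]/[CH3(CH2)2COOH]) = 4.854 + log(0.032/0.1)
pH = 4.854 + (-0.495) = 4.36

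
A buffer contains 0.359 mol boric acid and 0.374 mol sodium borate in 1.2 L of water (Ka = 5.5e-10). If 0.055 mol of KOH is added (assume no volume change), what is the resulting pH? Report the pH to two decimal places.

pH = 9.41

After neutralization: n(B(OH)3) = 0.304 mol, n(B(OH)4-) = 0.429 mol.
pKa = −log(5.5 × 10^-10) = 9.260
pH = pKa + log([A⁻]/[HA]) = 9.260 + log(0.429/0.304) = 9.260 +0.150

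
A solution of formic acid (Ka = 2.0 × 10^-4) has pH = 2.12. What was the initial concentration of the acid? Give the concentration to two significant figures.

[H+] = 10^(-2.12) = 7.59 × 10^-3 M = x
Ka = x²/(C₀ − x) ⇒ C₀ = x + x²/Ka
C₀ = 7.59 × 10^-3 + (7.59 × 10^-3)²/(2.0 × 10^-4) = 2.96 × 10^-1 M

C₀ = 3.0 × 10^-1 M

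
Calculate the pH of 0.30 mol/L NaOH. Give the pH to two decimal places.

pH = 13.48

NaOH is a strong base; [OH-] = 0.3 M.
pOH = -log(0.3) = 0.52
pH = 14.00 - 0.52 = 13.48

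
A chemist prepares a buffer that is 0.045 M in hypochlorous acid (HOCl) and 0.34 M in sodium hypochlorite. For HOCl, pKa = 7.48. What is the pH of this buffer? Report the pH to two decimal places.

pH = 8.36

pH = pKa + log([A⁻]/[HA]) = 7.48 + log(0.34/0.045)
pH = 7.48 + (+0.878) = 8.36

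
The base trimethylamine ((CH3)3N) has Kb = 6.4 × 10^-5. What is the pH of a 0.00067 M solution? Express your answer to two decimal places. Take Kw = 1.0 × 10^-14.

(CH3)3N + H2O ⇌ (CH3)3NH+ + OH-
From the ICE table, Kb = x²/(0.00067 − x) = 6.4 × 10^-5.
Here C₀/Kb ≈ 10.5, so the small-x approximation fails. Use the quadratic:
x = [−6.4e-05 + √(6.4e-05² + 1.72e-07)]/2 = 1.78 × 10^-4 M
pOH = −log(1.78 × 10^-4) = 3.75; pH = 14.00 − 3.75 = 10.25

pH = 10.25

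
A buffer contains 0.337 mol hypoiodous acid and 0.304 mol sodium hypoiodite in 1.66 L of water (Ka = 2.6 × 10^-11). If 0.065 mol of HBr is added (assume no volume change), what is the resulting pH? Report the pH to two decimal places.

Added H+ converts OI- to HOI: HOI → 0.402 mol, OI- → 0.239 mol.
pKa = −log(2.6 × 10^-11) = 10.585
Henderson–Hasselbalch with mole ratio 0.239/0.402: pH = 10.585 + (-0.226)

pH = 10.36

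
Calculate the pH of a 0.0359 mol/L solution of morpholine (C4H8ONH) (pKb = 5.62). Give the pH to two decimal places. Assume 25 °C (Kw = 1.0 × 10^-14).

C4H8ONH + H2O ⇌ C4H8ONH2+ + OH-
Kb = 10^(−5.62) = 2.40 × 10^-6
Let x = [OH-] at equilibrium. Kb = x²/(0.0359 − x).
Assume x ≪ 0.0359: x ≈ √(2.40 × 10^-6 × 0.0359) = 2.94 × 10^-4 M
pOH = 3.53, so pH = 14.00 − pOH = 10.47

pH = 10.47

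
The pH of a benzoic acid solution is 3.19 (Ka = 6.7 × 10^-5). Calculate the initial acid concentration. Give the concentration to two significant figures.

C₀ = 6.9 × 10^-3 M

[H+] = 10^(-3.19) = 6.46 × 10^-4 M = x
Ka = x²/(C₀ − x) ⇒ C₀ = x + x²/Ka
C₀ = 6.46 × 10^-4 + (6.46 × 10^-4)²/(6.7 × 10^-5) = 6.87 × 10^-3 M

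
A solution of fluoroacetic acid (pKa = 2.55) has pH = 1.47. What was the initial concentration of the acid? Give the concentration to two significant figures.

C₀ = 4.4 × 10^-1 M

[H+] = 10^(-1.47) = 3.39 × 10^-2 M = x
Ka = 10^(−2.55) = 2.82 × 10^-3
Ka = x²/(C₀ − x) ⇒ C₀ = x + x²/Ka
C₀ = 3.39 × 10^-2 + (3.39 × 10^-2)²/(2.82 × 10^-3) = 4.41 × 10^-1 M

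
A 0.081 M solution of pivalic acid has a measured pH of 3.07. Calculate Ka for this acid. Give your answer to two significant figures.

[H+] = 10^(-3.07) = 8.51 × 10^-4 M
At equilibrium [HA] = 0.081 − 8.51 × 10^-4 = 8.01 × 10^-2 M
Ka = [H+][A-]/[HA] = (8.51 × 10^-4)² / 8.01 × 10^-2 = 9.0 × 10^-6

Ka = 9.0 × 10^-6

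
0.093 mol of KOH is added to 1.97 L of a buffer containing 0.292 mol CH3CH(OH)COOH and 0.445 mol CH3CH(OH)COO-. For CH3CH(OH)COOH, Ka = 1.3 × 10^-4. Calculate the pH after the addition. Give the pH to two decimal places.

After neutralization: n(CH3CH(OH)COOH) = 0.199 mol, n(CH3CH(OH)COO-) = 0.538 mol.
pKa = −log(1.3 × 10^-4) = 3.886
pH = pKa + log(n_CH3CH(OH)COO-/n_CH3CH(OH)COOH) = 3.886 + log(0.538/0.199) = 3.886 + (+0.432)

pH = 4.32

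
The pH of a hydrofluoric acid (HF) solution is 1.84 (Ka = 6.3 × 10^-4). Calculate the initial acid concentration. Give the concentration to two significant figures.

[H+] = 10^(-1.84) = 1.45 × 10^-2 M = x
Ka = x²/(C₀ − x) ⇒ C₀ = x + x²/Ka
C₀ = 1.45 × 10^-2 + (1.45 × 10^-2)²/(6.3 × 10^-4) = 3.48 × 10^-1 M

C₀ = 3.5 × 10^-1 M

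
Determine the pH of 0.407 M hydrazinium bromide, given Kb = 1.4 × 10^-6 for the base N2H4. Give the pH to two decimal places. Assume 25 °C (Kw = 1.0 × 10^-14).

pH = 4.27

N2H5+ is the conjugate acid of the weak base N2H4.
Ka = Kw/Kb = 1.0×10^-14 / 1.4 × 10^-6 = 7.14 × 10^-9
Ka = [H+]²/(0.407 − [H+]) = 7.14 × 10^-9
Neglecting [H+] in the denominator: [H+] = √(7.14 × 10^-9 × 0.407) = 5.39 × 10^-5 M
([H+]/C₀ = 0.013% < 5%, so the approximation holds.)
pH = −log[H+] = −log(5.39 × 10^-5) = 4.27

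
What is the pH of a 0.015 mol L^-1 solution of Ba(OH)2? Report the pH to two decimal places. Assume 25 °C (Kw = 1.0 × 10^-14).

pH = 12.48

Ba(OH)2 is a strong base (each formula unit releases 2 OH-); [OH-] = 0.03 M.
pOH = -log(0.03) = 1.52
pH = 14.00 - 1.52 = 12.48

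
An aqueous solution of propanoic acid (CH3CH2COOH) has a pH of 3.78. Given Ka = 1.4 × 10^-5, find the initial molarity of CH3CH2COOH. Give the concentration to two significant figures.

[H+] = 10^(-3.78) = 1.66 × 10^-4 M = x
Ka = x²/(C₀ − x) ⇒ C₀ = x + x²/Ka
C₀ = 1.66 × 10^-4 + (1.66 × 10^-4)²/(1.4 × 10^-5) = 2.13 × 10^-3 M

C₀ = 2.1 × 10^-3 M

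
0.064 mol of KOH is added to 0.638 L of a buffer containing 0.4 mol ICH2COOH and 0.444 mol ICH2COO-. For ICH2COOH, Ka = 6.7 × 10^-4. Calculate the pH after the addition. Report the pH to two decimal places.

After neutralization: n(ICH2COOH) = 0.336 mol, n(ICH2COO-) = 0.508 mol.
pKa = −log(6.7 × 10^-4) = 3.174
pH = pKa + log(n_ICH2COO-/n_ICH2COOH) = 3.174 + log(0.508/0.336) = 3.174 + (+0.180)

pH = 3.35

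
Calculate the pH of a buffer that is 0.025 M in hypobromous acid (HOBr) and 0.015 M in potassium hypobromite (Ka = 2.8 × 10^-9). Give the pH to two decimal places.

pKa = −log(2.8 × 10^-9) = 8.553
pH = pKa + log([A⁻]/[HA]) = 8.553 + log(0.015/0.025)
pH = 8.553 + (-0.222) = 8.33

pH = 8.33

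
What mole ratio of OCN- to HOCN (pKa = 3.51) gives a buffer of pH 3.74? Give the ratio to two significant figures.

ratio = 1.7

pH = pKa + log(r) ⇒ log(r) = 3.74 − 3.51 = +0.23
r = [OCN-]/[HOCN] = 10^(+0.23) = 1.7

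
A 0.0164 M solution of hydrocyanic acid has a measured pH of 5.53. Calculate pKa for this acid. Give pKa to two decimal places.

pKa = 9.27

[H+] = 10^(-5.53) = 2.95 × 10^-6 M
At equilibrium [HA] = 0.0164 − 2.95 × 10^-6 = 1.64 × 10^-2 M
Ka = [H+][A-]/[HA] = (2.95 × 10^-6)² / 1.64 × 10^-2 = 5.31 × 10^-10
pKa = -log(5.31 × 10^-10) = 9.27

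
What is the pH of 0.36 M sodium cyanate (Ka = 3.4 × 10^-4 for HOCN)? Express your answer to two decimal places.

pH = 8.51

OCN- is the conjugate base of the weak acid HOCN.
Kb = Kw/Ka = 1.0×10^-14 / 3.4 × 10^-4 = 2.94 × 10^-11
From the ICE table, Kb = x²/(0.36 − x) = 2.94 × 10^-11.
Neglecting x in the denominator: x = √(2.94 × 10^-11 × 0.36) = 3.25 × 10^-6 M
pOH = −log(3.25 × 10^-6) = 5.49; pH = 14.00 − 5.49 = 8.51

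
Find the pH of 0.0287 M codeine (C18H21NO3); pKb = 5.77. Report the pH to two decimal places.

C18H21NO3 + H2O ⇌ C18H22NO3+ + OH-
Kb = 10^(−5.77) = 1.70 × 10^-6
From the ICE table, Kb = x²/(0.0287 − x) = 1.70 × 10^-6.
Neglecting x in the denominator: x = √(1.70 × 10^-6 × 0.0287) = 2.21 × 10^-4 M
pOH = −log(2.21 × 10^-4) = 3.66; pH = 14.00 − 3.66 = 10.34

pH = 10.34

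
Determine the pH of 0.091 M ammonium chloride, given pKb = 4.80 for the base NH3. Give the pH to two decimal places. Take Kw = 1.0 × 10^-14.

pH = 5.12

NH4+ is the conjugate acid of the weak base NH3.
Kb = 10^(−4.80) = 1.58 × 10^-5
Ka = Kw/Kb = 1.0×10^-14 / 1.58 × 10^-5 = 6.33 × 10^-10
Ka = [H+]²/(0.091 − [H+]) = 6.33 × 10^-10
Neglecting [H+] in the denominator: [H+] = √(6.33 × 10^-10 × 0.091) = 7.59 × 10^-6 M
pH = −log(7.59 × 10^-6) = 5.12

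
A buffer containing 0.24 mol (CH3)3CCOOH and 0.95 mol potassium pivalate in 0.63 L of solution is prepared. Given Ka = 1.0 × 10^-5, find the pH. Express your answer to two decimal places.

pH = 5.60

pKa = −log(1.0 × 10^-5) = 5.000
Henderson–Hasselbalch: pH = pKa + log([(CH3)3CCOO-]/[(CH3)3CCOOH]) = 5.000 + log(0.95/0.24)
pH = 5.000 + (+0.598) = 5.60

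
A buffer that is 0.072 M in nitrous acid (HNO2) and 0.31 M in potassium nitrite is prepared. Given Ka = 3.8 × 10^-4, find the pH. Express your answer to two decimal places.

pH = 4.05

pKa = −log(3.8 × 10^-4) = 3.420
Henderson–Hasselbalch: pH = pKa + log([NO2-]/[HNO2]) = 3.420 + log(0.31/0.072)
pH = 3.420 + (+0.634) = 4.05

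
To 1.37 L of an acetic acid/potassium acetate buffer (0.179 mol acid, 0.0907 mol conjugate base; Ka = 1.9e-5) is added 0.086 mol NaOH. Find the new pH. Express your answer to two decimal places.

OH- converts CH3COOH to CH3COO-: CH3COOH → 0.093 mol, CH3COO- → 0.177 mol.
pKa = −log(1.9 × 10^-5) = 4.721
pH = pKa + log([A⁻]/[HA]) = 4.721 + log(0.177/0.093) = 4.721 +0.279

pH = 5.00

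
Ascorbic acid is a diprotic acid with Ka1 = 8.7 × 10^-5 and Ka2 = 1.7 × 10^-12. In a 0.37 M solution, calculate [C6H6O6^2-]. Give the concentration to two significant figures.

1.7 × 10^-12 M

First ionization gives [H+] ≈ [HC6H6O6-] = 5.67 × 10^-3 M.
Second step: Ka2 = [H+][C6H6O6^2-]/[HC6H6O6-] ≈ [C6H6O6^2-] (since [H+] ≈ [HC6H6O6-]).
So [C6H6O6^2-] ≈ Ka2.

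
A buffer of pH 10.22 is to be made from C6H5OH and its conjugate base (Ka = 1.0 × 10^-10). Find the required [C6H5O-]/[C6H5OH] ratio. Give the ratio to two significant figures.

ratio = 1.7

pKa = -log(1.0 × 10^-10) = 10.000
pH = pKa + log(r) ⇒ log(r) = 10.22 − 10.000 = +0.220
r = [C6H5O-]/[C6H5OH] = 10^(+0.220) = 1.66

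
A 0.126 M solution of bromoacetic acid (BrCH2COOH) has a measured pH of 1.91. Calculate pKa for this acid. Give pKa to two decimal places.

[H+] = 10^(-1.91) = 1.23 × 10^-2 M
At equilibrium [HA] = 0.126 − 1.23 × 10^-2 = 1.14 × 10^-1 M
Ka = [H+][A-]/[HA] = (1.23 × 10^-2)² / 1.14 × 10^-1 = 1.33 × 10^-3
pKa = -log(1.33 × 10^-3) = 2.88

pKa = 2.88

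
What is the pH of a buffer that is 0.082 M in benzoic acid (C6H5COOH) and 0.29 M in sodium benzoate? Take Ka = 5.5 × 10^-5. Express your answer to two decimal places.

pKa = −log(5.5 × 10^-5) = 4.260
pH = pKa + log([A⁻]/[HA]) = 4.260 + log(0.29/0.082)
pH = 4.260 + (+0.549) = 4.81

pH = 4.81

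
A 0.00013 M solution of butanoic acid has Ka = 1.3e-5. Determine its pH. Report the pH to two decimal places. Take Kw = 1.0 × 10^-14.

pH = 4.45

CH3(CH2)2COOH ⇌ CH3(CH2)2COO- + H+
From the ICE table, Ka = x²/(0.00013 − x) = 1.3 × 10^-5.
x is not negligible relative to C₀; solve x² + 1.3e-05·x − 1.69e-09 = 0.
x = [−1.3e-05 + √(1.3e-05² + 6.76e-09)]/2 = 3.51 × 10^-5 M
pH = −log[H+] = −log(3.51 × 10^-5) = 4.45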